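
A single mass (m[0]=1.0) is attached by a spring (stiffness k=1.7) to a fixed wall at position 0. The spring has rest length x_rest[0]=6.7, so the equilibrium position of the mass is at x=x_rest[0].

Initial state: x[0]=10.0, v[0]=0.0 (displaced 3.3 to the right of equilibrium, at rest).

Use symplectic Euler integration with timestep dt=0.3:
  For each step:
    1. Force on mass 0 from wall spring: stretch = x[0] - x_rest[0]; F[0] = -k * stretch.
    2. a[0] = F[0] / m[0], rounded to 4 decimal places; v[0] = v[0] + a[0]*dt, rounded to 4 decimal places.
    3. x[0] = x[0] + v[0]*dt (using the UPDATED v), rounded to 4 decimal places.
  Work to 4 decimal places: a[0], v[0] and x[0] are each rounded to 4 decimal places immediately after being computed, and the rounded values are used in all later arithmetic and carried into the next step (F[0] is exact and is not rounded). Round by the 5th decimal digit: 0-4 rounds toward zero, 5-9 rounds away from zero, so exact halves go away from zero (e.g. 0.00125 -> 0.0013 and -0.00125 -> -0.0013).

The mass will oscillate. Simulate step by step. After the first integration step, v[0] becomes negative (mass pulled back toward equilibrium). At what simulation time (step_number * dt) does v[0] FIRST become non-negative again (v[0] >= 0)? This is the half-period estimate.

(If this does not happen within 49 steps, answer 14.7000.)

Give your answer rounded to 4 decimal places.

Step 0: x=[10.0000] v=[0.0000]
Step 1: x=[9.4951] v=[-1.6830]
Step 2: x=[8.5626] v=[-3.1085]
Step 3: x=[7.3451] v=[-4.0584]
Step 4: x=[6.0289] v=[-4.3874]
Step 5: x=[4.8154] v=[-4.0451]
Step 6: x=[3.8902] v=[-3.0840]
Step 7: x=[3.3949] v=[-1.6510]
Step 8: x=[3.4053] v=[0.0346]
First v>=0 after going negative at step 8, time=2.4000

Answer: 2.4000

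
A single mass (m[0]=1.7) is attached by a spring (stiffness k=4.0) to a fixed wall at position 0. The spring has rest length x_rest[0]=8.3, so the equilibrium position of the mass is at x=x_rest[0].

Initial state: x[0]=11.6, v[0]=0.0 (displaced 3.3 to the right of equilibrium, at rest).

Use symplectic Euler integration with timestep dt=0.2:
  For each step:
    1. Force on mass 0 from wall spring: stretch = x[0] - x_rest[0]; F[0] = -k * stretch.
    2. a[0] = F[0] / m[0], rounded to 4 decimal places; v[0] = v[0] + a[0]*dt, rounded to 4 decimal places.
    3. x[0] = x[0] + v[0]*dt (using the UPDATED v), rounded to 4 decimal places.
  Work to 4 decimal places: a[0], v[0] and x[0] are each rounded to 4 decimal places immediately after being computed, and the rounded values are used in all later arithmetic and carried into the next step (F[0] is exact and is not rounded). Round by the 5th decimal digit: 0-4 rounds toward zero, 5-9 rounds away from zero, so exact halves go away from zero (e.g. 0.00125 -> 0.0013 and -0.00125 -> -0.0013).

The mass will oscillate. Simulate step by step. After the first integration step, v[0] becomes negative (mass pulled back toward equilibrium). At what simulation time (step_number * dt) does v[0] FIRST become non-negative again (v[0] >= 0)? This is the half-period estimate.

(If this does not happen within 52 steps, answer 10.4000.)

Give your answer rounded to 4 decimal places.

Answer: 2.2000

Derivation:
Step 0: x=[11.6000] v=[0.0000]
Step 1: x=[11.2894] v=[-1.5529]
Step 2: x=[10.6975] v=[-2.9597]
Step 3: x=[9.8799] v=[-4.0879]
Step 4: x=[8.9136] v=[-4.8314]
Step 5: x=[7.8896] v=[-5.1202]
Step 6: x=[6.9042] v=[-4.9271]
Step 7: x=[6.0501] v=[-4.2703]
Step 8: x=[5.4078] v=[-3.2115]
Step 9: x=[5.0377] v=[-1.8505]
Step 10: x=[4.9746] v=[-0.3153]
Step 11: x=[5.2245] v=[1.2496]
First v>=0 after going negative at step 11, time=2.2000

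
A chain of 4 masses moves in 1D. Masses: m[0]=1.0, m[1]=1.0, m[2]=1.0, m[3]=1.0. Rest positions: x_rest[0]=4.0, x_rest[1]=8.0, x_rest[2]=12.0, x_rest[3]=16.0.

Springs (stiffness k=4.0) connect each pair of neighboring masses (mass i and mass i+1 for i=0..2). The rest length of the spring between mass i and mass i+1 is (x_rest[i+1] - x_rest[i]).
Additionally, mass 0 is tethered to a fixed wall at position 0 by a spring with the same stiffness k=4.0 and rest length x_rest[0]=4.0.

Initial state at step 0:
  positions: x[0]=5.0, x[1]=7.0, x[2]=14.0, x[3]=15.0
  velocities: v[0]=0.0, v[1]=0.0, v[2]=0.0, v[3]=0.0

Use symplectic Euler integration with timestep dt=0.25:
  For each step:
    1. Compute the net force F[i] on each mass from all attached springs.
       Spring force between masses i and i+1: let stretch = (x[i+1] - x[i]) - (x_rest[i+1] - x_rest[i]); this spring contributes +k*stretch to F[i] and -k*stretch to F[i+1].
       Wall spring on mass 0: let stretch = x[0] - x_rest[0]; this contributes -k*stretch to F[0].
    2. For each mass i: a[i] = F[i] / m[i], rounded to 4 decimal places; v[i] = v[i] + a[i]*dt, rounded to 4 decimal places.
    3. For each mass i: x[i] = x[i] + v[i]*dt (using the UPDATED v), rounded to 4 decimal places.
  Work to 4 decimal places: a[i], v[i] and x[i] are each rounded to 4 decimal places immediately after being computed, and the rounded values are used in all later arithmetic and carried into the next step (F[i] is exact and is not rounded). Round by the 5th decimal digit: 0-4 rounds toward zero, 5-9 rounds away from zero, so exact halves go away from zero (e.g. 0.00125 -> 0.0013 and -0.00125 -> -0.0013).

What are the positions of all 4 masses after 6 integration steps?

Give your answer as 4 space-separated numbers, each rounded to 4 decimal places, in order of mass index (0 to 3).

Step 0: x=[5.0000 7.0000 14.0000 15.0000] v=[0.0000 0.0000 0.0000 0.0000]
Step 1: x=[4.2500 8.2500 12.5000 15.7500] v=[-3.0000 5.0000 -6.0000 3.0000]
Step 2: x=[3.4375 9.5625 10.7500 16.6875] v=[-3.2500 5.2500 -7.0000 3.7500]
Step 3: x=[3.2969 9.6406 10.1875 17.1406] v=[-0.5625 0.3125 -2.2500 1.8125]
Step 4: x=[3.9180 8.2695 11.2266 16.8555] v=[2.4843 -5.4843 4.1562 -1.1406]
Step 5: x=[4.6475 6.5498 12.9336 16.1631] v=[2.9178 -6.8787 6.8280 -2.7695]
Step 6: x=[4.6907 5.9505 13.8520 15.6634] v=[0.1726 -2.3972 3.6737 -1.9990]

Answer: 4.6907 5.9505 13.8520 15.6634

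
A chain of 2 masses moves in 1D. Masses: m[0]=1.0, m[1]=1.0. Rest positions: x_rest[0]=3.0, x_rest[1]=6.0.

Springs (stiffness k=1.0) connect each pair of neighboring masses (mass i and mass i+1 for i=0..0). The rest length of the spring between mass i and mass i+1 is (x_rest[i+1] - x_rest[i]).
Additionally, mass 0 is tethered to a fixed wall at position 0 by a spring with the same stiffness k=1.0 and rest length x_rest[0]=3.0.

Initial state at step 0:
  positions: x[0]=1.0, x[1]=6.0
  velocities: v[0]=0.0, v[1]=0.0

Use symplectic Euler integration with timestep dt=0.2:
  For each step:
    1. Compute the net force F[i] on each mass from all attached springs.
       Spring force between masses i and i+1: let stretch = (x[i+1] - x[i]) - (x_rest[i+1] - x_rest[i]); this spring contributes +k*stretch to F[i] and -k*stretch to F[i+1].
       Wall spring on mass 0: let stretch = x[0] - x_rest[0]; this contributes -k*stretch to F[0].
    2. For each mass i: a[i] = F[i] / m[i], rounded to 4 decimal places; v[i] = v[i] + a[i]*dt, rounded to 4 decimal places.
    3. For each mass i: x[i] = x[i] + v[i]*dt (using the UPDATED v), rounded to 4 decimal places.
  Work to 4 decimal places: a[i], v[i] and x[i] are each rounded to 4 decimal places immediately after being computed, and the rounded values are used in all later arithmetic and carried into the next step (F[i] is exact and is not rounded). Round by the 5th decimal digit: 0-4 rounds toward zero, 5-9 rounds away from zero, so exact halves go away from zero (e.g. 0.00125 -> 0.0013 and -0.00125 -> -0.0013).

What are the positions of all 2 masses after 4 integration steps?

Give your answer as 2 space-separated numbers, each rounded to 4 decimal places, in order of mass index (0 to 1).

Step 0: x=[1.0000 6.0000] v=[0.0000 0.0000]
Step 1: x=[1.1600 5.9200] v=[0.8000 -0.4000]
Step 2: x=[1.4640 5.7696] v=[1.5200 -0.7520]
Step 3: x=[1.8817 5.5670] v=[2.0883 -1.0131]
Step 4: x=[2.3715 5.3370] v=[2.4490 -1.1502]

Answer: 2.3715 5.3370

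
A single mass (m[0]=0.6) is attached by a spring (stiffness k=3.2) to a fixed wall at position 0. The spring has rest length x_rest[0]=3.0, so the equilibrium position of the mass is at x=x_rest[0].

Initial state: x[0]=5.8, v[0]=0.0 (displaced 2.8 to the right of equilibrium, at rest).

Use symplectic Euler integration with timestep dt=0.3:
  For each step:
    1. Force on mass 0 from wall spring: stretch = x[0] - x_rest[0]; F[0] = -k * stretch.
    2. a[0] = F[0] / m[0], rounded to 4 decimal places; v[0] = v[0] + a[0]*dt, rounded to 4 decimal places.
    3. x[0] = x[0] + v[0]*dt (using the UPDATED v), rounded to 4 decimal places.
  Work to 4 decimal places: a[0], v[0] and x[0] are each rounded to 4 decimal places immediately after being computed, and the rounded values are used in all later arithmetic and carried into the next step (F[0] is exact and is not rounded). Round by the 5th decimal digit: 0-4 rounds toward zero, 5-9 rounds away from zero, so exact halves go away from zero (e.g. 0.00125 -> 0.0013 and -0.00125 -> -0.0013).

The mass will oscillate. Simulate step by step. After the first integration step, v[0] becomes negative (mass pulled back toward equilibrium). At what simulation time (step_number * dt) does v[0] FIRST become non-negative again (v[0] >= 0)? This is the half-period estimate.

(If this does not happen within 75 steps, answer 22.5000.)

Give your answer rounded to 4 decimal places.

Answer: 1.5000

Derivation:
Step 0: x=[5.8000] v=[0.0000]
Step 1: x=[4.4560] v=[-4.4800]
Step 2: x=[2.4131] v=[-6.8096]
Step 3: x=[0.6519] v=[-5.8706]
Step 4: x=[0.0178] v=[-2.1136]
Step 5: x=[0.8152] v=[2.6579]
First v>=0 after going negative at step 5, time=1.5000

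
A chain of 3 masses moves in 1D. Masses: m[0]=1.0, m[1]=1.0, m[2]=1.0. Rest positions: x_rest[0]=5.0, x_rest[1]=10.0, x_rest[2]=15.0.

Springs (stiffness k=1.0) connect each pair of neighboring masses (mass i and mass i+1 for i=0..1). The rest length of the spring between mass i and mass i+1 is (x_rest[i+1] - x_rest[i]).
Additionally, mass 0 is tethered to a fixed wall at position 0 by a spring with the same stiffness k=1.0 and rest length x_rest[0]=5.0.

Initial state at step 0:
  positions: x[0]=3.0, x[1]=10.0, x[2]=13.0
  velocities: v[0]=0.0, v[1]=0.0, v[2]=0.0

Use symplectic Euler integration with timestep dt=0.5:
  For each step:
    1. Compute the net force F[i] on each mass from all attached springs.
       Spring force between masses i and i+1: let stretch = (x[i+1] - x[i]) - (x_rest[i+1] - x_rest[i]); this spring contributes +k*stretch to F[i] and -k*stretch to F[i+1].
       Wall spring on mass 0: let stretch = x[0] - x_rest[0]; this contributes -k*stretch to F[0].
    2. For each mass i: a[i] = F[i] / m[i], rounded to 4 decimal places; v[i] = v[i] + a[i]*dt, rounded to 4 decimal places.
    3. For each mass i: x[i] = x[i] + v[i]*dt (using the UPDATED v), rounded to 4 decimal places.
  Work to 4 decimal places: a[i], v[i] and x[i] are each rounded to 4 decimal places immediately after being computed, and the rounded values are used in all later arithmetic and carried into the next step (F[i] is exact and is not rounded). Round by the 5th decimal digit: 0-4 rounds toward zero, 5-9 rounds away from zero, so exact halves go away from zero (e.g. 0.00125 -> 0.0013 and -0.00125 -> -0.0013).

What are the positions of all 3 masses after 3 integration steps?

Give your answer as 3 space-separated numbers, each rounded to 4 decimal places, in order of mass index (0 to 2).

Step 0: x=[3.0000 10.0000 13.0000] v=[0.0000 0.0000 0.0000]
Step 1: x=[4.0000 9.0000 13.5000] v=[2.0000 -2.0000 1.0000]
Step 2: x=[5.2500 7.8750 14.1250] v=[2.5000 -2.2500 1.2500]
Step 3: x=[5.8438 7.6563 14.4375] v=[1.1875 -0.4375 0.6250]

Answer: 5.8438 7.6563 14.4375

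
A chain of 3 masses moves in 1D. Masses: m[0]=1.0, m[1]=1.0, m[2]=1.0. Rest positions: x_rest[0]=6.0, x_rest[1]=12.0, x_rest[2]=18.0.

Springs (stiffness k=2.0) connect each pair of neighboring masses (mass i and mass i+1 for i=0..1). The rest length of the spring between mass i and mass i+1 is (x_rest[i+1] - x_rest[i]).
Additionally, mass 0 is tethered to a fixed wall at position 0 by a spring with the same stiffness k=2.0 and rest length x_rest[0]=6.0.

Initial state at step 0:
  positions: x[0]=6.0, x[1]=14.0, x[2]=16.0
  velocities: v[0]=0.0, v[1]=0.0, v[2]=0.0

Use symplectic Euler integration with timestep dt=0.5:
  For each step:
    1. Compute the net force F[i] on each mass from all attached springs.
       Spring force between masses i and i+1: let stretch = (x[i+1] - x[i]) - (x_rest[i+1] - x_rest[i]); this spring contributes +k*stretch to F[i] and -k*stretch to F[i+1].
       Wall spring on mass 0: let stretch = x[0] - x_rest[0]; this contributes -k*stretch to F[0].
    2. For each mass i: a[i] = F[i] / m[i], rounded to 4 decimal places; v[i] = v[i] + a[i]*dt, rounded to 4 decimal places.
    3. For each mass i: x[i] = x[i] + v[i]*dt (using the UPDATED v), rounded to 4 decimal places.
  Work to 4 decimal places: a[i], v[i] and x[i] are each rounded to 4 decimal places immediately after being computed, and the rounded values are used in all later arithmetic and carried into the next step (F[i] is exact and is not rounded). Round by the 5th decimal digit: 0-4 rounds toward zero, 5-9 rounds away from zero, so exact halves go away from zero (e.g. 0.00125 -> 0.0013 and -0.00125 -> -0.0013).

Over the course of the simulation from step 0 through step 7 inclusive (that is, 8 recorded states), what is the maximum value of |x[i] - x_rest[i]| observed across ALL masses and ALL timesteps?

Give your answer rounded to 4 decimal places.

Step 0: x=[6.0000 14.0000 16.0000] v=[0.0000 0.0000 0.0000]
Step 1: x=[7.0000 11.0000 18.0000] v=[2.0000 -6.0000 4.0000]
Step 2: x=[6.5000 9.5000 19.5000] v=[-1.0000 -3.0000 3.0000]
Step 3: x=[4.2500 11.5000 19.0000] v=[-4.5000 4.0000 -1.0000]
Step 4: x=[3.5000 13.6250 17.7500] v=[-1.5000 4.2500 -2.5000]
Step 5: x=[6.0625 12.7500 17.4375] v=[5.1250 -1.7500 -0.6250]
Step 6: x=[8.9375 10.8750 17.7813] v=[5.7500 -3.7500 0.6875]
Step 7: x=[8.3125 11.4844 17.6719] v=[-1.2500 1.2188 -0.2188]
Max displacement = 2.9375

Answer: 2.9375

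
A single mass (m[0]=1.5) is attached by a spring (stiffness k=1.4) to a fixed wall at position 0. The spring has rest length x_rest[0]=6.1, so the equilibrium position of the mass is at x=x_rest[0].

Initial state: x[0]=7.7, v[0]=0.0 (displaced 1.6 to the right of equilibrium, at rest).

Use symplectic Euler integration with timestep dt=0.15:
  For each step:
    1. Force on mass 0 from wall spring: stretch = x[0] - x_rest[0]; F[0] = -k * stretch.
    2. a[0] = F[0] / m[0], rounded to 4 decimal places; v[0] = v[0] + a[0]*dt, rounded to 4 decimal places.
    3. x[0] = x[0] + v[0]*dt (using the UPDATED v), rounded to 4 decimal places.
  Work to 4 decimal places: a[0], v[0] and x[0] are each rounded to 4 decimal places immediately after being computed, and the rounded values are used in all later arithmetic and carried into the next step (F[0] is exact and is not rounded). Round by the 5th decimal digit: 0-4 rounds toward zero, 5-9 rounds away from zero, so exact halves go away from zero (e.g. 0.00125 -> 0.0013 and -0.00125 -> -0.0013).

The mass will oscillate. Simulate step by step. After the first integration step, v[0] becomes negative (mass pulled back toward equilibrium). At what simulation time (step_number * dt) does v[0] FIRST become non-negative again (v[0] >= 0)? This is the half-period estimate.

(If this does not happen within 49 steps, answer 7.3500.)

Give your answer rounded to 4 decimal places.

Step 0: x=[7.7000] v=[0.0000]
Step 1: x=[7.6664] v=[-0.2240]
Step 2: x=[7.5999] v=[-0.4433]
Step 3: x=[7.5019] v=[-0.6533]
Step 4: x=[7.3745] v=[-0.8496]
Step 5: x=[7.2203] v=[-1.0280]
Step 6: x=[7.0426] v=[-1.1848]
Step 7: x=[6.8451] v=[-1.3168]
Step 8: x=[6.6319] v=[-1.4211]
Step 9: x=[6.4076] v=[-1.4956]
Step 10: x=[6.1768] v=[-1.5387]
Step 11: x=[5.9444] v=[-1.5495]
Step 12: x=[5.7152] v=[-1.5277]
Step 13: x=[5.4941] v=[-1.4738]
Step 14: x=[5.2858] v=[-1.3890]
Step 15: x=[5.0946] v=[-1.2750]
Step 16: x=[4.9245] v=[-1.1342]
Step 17: x=[4.7791] v=[-0.9696]
Step 18: x=[4.6614] v=[-0.7847]
Step 19: x=[4.5739] v=[-0.5833]
Step 20: x=[4.5185] v=[-0.3696]
Step 21: x=[4.4963] v=[-0.1482]
Step 22: x=[4.5077] v=[0.0763]
First v>=0 after going negative at step 22, time=3.3000

Answer: 3.3000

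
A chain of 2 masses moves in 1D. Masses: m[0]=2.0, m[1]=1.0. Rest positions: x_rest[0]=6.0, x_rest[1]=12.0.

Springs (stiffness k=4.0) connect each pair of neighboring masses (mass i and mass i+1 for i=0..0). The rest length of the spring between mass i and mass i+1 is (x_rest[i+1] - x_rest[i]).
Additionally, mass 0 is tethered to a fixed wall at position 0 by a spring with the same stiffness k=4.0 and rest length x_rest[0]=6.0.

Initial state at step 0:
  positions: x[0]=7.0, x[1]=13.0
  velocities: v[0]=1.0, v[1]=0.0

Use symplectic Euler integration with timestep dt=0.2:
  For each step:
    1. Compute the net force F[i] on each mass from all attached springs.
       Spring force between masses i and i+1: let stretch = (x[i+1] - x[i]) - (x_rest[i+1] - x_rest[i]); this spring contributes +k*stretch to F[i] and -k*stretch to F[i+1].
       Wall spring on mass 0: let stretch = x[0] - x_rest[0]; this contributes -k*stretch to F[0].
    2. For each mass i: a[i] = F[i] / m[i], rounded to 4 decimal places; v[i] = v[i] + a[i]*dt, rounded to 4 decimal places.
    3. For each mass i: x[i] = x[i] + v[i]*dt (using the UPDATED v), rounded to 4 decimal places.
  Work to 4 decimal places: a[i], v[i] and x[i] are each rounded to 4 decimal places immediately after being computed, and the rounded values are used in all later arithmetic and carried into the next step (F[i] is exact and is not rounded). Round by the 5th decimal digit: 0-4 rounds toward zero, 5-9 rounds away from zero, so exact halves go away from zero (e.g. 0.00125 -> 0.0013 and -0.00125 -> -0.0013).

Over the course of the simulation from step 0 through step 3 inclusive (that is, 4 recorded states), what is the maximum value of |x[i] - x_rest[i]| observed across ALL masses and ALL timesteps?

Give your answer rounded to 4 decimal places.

Step 0: x=[7.0000 13.0000] v=[1.0000 0.0000]
Step 1: x=[7.1200 13.0000] v=[0.6000 0.0000]
Step 2: x=[7.1408 13.0192] v=[0.1040 0.0960]
Step 3: x=[7.0606 13.0579] v=[-0.4010 0.1933]
Max displacement = 1.1408

Answer: 1.1408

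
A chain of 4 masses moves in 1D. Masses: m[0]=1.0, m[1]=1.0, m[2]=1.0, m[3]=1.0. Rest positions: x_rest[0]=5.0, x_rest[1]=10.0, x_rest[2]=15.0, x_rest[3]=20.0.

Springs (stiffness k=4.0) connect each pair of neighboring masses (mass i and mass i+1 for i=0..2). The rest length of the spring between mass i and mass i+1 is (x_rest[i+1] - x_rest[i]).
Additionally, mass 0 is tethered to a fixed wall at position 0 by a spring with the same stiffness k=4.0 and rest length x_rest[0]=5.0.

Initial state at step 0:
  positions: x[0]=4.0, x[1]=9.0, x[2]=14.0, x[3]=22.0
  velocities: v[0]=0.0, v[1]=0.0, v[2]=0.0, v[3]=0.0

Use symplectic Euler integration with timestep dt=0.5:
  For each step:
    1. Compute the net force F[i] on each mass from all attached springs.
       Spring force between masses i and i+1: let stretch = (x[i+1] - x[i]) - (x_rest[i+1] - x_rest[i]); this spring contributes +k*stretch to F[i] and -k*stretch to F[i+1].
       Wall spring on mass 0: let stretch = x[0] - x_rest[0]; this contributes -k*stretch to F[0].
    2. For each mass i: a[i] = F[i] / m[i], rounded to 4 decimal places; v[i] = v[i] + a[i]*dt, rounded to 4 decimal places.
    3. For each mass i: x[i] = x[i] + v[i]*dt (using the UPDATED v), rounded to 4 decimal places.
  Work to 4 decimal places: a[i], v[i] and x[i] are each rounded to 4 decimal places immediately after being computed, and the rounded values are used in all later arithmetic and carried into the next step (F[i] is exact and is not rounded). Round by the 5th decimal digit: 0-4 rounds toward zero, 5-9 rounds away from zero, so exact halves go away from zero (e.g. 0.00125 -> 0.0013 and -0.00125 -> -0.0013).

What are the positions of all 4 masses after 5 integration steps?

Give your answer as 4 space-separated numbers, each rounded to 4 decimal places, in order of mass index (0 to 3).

Step 0: x=[4.0000 9.0000 14.0000 22.0000] v=[0.0000 0.0000 0.0000 0.0000]
Step 1: x=[5.0000 9.0000 17.0000 19.0000] v=[2.0000 0.0000 6.0000 -6.0000]
Step 2: x=[5.0000 13.0000 14.0000 19.0000] v=[0.0000 8.0000 -6.0000 0.0000]
Step 3: x=[8.0000 10.0000 15.0000 19.0000] v=[6.0000 -6.0000 2.0000 0.0000]
Step 4: x=[5.0000 10.0000 15.0000 20.0000] v=[-6.0000 0.0000 0.0000 2.0000]
Step 5: x=[2.0000 10.0000 15.0000 21.0000] v=[-6.0000 0.0000 0.0000 2.0000]

Answer: 2.0000 10.0000 15.0000 21.0000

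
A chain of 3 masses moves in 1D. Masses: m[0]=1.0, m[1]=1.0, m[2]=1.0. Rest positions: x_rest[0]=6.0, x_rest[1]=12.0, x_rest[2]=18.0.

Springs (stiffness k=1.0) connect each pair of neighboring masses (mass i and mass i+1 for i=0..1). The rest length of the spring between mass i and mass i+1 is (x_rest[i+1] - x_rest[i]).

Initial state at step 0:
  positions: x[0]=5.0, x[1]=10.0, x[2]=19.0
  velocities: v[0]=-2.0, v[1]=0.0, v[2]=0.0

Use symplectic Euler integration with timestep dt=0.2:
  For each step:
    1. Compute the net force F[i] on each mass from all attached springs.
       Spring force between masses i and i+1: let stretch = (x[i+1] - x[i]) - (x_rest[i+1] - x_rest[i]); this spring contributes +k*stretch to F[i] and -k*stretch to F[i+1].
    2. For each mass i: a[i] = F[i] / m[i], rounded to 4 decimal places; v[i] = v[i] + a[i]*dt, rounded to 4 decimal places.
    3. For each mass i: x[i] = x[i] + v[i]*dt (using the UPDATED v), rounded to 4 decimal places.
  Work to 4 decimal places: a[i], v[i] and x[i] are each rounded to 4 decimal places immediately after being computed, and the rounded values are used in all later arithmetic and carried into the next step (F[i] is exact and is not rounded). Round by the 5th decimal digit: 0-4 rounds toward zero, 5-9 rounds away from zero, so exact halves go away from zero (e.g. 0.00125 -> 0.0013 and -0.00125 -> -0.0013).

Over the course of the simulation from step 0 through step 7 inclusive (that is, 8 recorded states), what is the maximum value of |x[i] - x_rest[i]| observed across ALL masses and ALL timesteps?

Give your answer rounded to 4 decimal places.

Answer: 3.3700

Derivation:
Step 0: x=[5.0000 10.0000 19.0000] v=[-2.0000 0.0000 0.0000]
Step 1: x=[4.5600 10.1600 18.8800] v=[-2.2000 0.8000 -0.6000]
Step 2: x=[4.1040 10.4448 18.6512] v=[-2.2800 1.4240 -1.1440]
Step 3: x=[3.6616 10.8042 18.3341] v=[-2.2118 1.7971 -1.5853]
Step 4: x=[3.2649 11.1791 17.9558] v=[-1.9833 1.8746 -1.8913]
Step 5: x=[2.9448 11.5085 17.5465] v=[-1.6005 1.6471 -2.0466]
Step 6: x=[2.7272 11.7369 17.1357] v=[-1.0878 1.1420 -2.0542]
Step 7: x=[2.6300 11.8209 16.7489] v=[-0.4859 0.4198 -1.9340]
Max displacement = 3.3700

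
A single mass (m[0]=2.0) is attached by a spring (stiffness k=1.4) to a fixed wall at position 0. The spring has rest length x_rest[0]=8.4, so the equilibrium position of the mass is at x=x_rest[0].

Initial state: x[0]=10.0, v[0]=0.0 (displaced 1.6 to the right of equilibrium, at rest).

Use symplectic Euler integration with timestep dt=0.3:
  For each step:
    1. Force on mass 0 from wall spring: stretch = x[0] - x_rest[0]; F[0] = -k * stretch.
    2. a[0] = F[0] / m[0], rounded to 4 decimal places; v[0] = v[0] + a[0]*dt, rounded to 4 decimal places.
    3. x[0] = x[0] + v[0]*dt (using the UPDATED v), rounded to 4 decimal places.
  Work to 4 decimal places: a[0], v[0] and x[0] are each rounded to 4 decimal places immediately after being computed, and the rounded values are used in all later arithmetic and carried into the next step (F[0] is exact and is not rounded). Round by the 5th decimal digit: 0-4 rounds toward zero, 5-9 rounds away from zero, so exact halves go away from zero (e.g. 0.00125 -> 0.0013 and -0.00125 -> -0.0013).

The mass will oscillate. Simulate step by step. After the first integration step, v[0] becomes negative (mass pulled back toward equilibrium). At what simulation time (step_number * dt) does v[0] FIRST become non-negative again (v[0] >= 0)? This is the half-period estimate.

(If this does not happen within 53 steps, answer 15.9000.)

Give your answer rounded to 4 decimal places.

Step 0: x=[10.0000] v=[0.0000]
Step 1: x=[9.8992] v=[-0.3360]
Step 2: x=[9.7040] v=[-0.6508]
Step 3: x=[9.4266] v=[-0.9246]
Step 4: x=[9.0845] v=[-1.1402]
Step 5: x=[8.6993] v=[-1.2840]
Step 6: x=[8.2952] v=[-1.3469]
Step 7: x=[7.8977] v=[-1.3249]
Step 8: x=[7.5319] v=[-1.2194]
Step 9: x=[7.2208] v=[-1.0371]
Step 10: x=[6.9840] v=[-0.7895]
Step 11: x=[6.8364] v=[-0.4921]
Step 12: x=[6.7873] v=[-0.1638]
Step 13: x=[6.8398] v=[0.1749]
First v>=0 after going negative at step 13, time=3.9000

Answer: 3.9000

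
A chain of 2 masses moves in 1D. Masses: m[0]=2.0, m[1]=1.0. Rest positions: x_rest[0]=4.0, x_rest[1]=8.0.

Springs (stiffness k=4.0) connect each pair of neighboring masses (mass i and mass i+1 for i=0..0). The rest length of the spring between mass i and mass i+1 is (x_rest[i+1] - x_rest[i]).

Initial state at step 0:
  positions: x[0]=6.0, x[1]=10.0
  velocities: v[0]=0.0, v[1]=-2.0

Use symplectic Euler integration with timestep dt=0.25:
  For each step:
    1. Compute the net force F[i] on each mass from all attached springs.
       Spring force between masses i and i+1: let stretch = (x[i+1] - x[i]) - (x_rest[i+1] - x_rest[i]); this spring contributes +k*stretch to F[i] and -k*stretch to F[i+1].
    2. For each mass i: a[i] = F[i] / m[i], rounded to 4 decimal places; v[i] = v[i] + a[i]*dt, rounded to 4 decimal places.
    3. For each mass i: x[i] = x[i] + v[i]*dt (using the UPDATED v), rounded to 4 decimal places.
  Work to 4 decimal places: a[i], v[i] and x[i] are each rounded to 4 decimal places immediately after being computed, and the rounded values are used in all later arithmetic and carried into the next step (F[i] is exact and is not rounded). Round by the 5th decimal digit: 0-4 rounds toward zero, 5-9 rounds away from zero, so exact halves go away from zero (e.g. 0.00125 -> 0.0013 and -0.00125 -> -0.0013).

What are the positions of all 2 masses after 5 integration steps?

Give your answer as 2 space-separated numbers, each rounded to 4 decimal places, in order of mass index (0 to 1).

Step 0: x=[6.0000 10.0000] v=[0.0000 -2.0000]
Step 1: x=[6.0000 9.5000] v=[0.0000 -2.0000]
Step 2: x=[5.9375 9.1250] v=[-0.2500 -1.5000]
Step 3: x=[5.7734 8.9531] v=[-0.6563 -0.6875]
Step 4: x=[5.5068 8.9863] v=[-1.0665 0.1328]
Step 5: x=[5.1751 9.1496] v=[-1.3268 0.6533]

Answer: 5.1751 9.1496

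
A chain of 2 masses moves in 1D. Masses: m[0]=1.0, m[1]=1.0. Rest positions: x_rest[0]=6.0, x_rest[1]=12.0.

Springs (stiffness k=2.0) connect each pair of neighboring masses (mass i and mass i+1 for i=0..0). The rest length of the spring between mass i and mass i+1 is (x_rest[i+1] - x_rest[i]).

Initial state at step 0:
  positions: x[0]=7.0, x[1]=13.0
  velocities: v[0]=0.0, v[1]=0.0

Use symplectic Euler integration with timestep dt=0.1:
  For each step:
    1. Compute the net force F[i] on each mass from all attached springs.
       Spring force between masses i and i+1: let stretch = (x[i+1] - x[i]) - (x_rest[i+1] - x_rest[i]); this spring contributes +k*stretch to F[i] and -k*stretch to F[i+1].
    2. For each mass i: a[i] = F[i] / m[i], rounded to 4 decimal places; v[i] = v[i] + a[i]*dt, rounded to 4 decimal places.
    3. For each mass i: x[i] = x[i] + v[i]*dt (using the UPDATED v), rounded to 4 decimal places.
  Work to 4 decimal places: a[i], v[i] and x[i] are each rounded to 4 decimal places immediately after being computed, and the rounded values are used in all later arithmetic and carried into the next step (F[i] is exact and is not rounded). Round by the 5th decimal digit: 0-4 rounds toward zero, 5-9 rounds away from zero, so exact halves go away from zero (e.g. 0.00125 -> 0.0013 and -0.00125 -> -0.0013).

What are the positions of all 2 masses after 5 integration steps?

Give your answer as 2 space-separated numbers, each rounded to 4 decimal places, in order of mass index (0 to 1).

Answer: 7.0000 13.0000

Derivation:
Step 0: x=[7.0000 13.0000] v=[0.0000 0.0000]
Step 1: x=[7.0000 13.0000] v=[0.0000 0.0000]
Step 2: x=[7.0000 13.0000] v=[0.0000 0.0000]
Step 3: x=[7.0000 13.0000] v=[0.0000 0.0000]
Step 4: x=[7.0000 13.0000] v=[0.0000 0.0000]
Step 5: x=[7.0000 13.0000] v=[0.0000 0.0000]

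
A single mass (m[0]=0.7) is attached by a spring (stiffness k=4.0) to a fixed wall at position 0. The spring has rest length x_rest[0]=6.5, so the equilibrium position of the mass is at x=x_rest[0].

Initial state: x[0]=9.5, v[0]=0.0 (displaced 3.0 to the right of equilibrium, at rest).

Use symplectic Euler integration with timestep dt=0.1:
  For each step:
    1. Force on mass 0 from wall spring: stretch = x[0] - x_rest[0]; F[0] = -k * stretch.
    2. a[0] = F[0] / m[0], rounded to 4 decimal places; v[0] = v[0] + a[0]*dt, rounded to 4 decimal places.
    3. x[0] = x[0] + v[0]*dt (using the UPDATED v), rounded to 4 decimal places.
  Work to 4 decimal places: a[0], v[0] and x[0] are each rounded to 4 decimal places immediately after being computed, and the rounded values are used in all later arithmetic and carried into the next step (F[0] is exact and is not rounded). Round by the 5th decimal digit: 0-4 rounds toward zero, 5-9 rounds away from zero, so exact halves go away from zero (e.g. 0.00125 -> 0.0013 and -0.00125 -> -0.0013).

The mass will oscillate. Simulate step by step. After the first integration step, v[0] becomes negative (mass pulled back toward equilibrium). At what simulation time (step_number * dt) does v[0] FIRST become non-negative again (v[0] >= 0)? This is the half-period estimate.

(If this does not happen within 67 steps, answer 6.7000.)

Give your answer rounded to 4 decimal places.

Step 0: x=[9.5000] v=[0.0000]
Step 1: x=[9.3286] v=[-1.7143]
Step 2: x=[8.9955] v=[-3.3306]
Step 3: x=[8.5198] v=[-4.7566]
Step 4: x=[7.9287] v=[-5.9108]
Step 5: x=[7.2560] v=[-6.7272]
Step 6: x=[6.5401] v=[-7.1592]
Step 7: x=[5.8219] v=[-7.1821]
Step 8: x=[5.1424] v=[-6.7946]
Step 9: x=[4.5405] v=[-6.0188]
Step 10: x=[4.0506] v=[-4.8991]
Step 11: x=[3.7007] v=[-3.4994]
Step 12: x=[3.5107] v=[-1.8998]
Step 13: x=[3.4915] v=[-0.1916]
Step 14: x=[3.6443] v=[1.5275]
First v>=0 after going negative at step 14, time=1.4000

Answer: 1.4000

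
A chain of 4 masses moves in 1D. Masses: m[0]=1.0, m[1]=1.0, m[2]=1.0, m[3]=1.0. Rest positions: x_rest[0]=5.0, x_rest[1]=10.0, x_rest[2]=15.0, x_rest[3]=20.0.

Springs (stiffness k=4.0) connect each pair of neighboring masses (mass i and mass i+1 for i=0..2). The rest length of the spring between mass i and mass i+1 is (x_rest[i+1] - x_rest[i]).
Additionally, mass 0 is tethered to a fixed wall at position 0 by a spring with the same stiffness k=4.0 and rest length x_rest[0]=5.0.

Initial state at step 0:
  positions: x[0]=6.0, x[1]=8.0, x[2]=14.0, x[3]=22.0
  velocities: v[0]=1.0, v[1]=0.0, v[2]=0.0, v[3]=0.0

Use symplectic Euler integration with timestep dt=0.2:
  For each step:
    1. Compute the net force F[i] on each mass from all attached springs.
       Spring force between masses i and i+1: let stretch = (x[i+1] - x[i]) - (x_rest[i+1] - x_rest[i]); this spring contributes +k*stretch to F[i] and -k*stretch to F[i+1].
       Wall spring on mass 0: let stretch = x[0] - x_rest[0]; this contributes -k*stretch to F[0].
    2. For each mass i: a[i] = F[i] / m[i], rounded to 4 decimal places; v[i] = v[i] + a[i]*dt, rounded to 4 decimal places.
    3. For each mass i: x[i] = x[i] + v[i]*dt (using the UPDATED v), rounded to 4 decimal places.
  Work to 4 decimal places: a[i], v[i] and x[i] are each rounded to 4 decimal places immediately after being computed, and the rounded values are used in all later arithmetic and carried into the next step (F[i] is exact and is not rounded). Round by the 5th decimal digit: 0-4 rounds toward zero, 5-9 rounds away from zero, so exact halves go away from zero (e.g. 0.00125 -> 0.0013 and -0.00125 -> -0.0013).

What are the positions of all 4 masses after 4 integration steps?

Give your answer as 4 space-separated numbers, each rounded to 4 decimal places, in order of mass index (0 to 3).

Step 0: x=[6.0000 8.0000 14.0000 22.0000] v=[1.0000 0.0000 0.0000 0.0000]
Step 1: x=[5.5600 8.6400 14.3200 21.5200] v=[-2.2000 3.2000 1.6000 -2.4000]
Step 2: x=[4.7232 9.6960 14.8832 20.6880] v=[-4.1840 5.2800 2.8160 -4.1600]
Step 3: x=[3.9263 10.7863 15.5452 19.7272] v=[-3.9843 5.4515 3.3101 -4.8038]
Step 4: x=[3.5988 11.5404 16.1149 18.8973] v=[-1.6373 3.7706 2.8486 -4.1494]

Answer: 3.5988 11.5404 16.1149 18.8973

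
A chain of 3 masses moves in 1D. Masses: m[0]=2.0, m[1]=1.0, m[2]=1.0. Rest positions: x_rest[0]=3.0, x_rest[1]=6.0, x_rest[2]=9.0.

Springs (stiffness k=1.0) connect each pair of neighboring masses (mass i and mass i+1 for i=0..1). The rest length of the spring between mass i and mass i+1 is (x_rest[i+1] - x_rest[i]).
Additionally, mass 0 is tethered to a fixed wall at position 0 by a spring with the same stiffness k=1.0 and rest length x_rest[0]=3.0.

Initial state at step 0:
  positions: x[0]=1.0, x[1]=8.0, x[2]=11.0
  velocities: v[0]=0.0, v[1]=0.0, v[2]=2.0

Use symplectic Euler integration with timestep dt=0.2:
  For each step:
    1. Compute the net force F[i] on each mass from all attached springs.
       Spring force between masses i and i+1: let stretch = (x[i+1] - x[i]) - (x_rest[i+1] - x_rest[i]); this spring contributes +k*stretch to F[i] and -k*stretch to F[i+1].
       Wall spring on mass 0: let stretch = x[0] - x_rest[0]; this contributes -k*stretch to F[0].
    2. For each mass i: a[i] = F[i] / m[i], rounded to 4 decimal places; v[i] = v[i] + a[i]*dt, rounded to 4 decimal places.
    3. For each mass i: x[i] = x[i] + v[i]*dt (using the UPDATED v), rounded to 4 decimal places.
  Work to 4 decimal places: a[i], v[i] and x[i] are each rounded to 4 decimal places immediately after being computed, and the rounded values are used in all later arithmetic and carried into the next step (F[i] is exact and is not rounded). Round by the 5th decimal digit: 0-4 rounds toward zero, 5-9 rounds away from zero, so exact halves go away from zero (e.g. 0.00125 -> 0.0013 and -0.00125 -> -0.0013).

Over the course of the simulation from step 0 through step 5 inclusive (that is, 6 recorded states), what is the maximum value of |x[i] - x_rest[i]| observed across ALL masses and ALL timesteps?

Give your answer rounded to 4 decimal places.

Answer: 3.5077

Derivation:
Step 0: x=[1.0000 8.0000 11.0000] v=[0.0000 0.0000 2.0000]
Step 1: x=[1.1200 7.8400 11.4000] v=[0.6000 -0.8000 2.0000]
Step 2: x=[1.3520 7.5536 11.7776] v=[1.1600 -1.4320 1.8880]
Step 3: x=[1.6810 7.1881 12.1062] v=[1.6450 -1.8275 1.6432]
Step 4: x=[2.0865 6.7990 12.3581] v=[2.0276 -1.9453 1.2596]
Step 5: x=[2.5445 6.4438 12.5077] v=[2.2902 -1.7760 0.7478]
Max displacement = 3.5077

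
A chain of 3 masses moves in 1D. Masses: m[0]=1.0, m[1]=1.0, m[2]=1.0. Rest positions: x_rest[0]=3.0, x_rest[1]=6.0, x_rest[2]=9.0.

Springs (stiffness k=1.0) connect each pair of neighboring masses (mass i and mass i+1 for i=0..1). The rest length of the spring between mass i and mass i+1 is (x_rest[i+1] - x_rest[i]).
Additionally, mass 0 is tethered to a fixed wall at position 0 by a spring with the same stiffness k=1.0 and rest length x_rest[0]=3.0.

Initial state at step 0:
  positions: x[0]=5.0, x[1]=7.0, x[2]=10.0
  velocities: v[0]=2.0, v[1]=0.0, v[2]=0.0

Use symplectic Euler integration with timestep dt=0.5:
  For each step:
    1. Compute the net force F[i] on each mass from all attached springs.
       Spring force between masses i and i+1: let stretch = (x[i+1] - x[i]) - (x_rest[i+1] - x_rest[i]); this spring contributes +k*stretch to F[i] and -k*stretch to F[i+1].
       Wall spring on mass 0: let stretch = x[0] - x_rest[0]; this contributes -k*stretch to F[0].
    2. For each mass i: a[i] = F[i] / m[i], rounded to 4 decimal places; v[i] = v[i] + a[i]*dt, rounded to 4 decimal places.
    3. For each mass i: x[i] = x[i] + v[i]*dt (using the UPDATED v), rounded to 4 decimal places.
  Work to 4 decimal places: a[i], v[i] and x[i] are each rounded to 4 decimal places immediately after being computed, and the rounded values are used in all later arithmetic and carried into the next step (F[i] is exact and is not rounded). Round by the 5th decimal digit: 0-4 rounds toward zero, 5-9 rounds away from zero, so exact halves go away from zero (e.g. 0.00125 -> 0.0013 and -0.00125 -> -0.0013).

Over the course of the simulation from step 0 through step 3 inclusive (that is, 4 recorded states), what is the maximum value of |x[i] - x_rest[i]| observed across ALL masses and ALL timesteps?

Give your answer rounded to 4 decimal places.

Answer: 2.2500

Derivation:
Step 0: x=[5.0000 7.0000 10.0000] v=[2.0000 0.0000 0.0000]
Step 1: x=[5.2500 7.2500 10.0000] v=[0.5000 0.5000 0.0000]
Step 2: x=[4.6875 7.6875 10.0625] v=[-1.1250 0.8750 0.1250]
Step 3: x=[3.7031 7.9688 10.2813] v=[-1.9688 0.5625 0.4375]
Max displacement = 2.2500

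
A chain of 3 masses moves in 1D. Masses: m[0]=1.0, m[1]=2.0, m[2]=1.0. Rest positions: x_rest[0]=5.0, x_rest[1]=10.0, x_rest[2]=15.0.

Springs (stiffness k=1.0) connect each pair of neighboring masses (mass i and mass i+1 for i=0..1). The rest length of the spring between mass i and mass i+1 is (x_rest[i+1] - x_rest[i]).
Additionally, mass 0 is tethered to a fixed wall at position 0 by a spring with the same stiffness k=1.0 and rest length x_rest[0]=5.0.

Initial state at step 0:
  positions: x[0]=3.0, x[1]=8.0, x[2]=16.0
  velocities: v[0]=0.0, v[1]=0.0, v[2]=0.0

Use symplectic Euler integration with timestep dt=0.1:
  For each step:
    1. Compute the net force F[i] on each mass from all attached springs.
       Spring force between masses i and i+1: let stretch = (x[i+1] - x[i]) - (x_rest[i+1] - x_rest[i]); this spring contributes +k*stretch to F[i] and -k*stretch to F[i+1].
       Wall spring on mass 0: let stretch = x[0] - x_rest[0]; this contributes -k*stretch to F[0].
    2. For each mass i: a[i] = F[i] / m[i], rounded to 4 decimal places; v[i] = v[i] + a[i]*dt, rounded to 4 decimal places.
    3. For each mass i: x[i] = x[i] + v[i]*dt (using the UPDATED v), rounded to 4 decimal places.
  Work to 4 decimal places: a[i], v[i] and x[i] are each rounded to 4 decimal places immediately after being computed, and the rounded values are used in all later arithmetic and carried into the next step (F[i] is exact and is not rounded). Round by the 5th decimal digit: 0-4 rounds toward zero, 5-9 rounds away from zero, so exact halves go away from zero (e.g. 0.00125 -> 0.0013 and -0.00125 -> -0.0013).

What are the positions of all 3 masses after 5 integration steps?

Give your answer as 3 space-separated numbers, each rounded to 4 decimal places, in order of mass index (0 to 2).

Step 0: x=[3.0000 8.0000 16.0000] v=[0.0000 0.0000 0.0000]
Step 1: x=[3.0200 8.0150 15.9700] v=[0.2000 0.1500 -0.3000]
Step 2: x=[3.0598 8.0448 15.9105] v=[0.3975 0.2980 -0.5955]
Step 3: x=[3.1188 8.0890 15.8223] v=[0.5900 0.4420 -0.8821]
Step 4: x=[3.1963 8.1470 15.7068] v=[0.7751 0.5802 -1.1554]
Step 5: x=[3.2914 8.2181 15.5657] v=[0.9505 0.7107 -1.4114]

Answer: 3.2914 8.2181 15.5657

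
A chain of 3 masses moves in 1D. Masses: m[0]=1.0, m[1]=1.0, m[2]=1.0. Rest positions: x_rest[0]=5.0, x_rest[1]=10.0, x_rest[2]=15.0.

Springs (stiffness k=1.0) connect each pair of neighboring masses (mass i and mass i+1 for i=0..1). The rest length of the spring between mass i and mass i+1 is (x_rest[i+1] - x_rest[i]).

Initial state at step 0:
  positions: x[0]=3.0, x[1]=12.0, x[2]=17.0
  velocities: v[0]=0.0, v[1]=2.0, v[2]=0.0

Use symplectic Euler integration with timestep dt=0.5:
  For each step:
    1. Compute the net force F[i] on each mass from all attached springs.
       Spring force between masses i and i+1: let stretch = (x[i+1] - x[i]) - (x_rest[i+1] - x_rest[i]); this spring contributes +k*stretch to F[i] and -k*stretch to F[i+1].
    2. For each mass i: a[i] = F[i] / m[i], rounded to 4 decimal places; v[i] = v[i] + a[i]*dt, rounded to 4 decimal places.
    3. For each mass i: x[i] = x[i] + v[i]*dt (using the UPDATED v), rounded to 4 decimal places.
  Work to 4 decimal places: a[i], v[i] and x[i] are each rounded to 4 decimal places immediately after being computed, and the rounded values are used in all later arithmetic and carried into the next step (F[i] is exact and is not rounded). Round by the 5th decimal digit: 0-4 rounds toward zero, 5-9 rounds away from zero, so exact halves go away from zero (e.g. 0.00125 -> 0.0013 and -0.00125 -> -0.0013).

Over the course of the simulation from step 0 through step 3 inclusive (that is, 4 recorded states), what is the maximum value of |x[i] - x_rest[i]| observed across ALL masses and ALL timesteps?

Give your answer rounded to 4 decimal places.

Step 0: x=[3.0000 12.0000 17.0000] v=[0.0000 2.0000 0.0000]
Step 1: x=[4.0000 12.0000 17.0000] v=[2.0000 0.0000 0.0000]
Step 2: x=[5.7500 11.2500 17.0000] v=[3.5000 -1.5000 0.0000]
Step 3: x=[7.6250 10.5625 16.8125] v=[3.7500 -1.3750 -0.3750]
Max displacement = 2.6250

Answer: 2.6250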